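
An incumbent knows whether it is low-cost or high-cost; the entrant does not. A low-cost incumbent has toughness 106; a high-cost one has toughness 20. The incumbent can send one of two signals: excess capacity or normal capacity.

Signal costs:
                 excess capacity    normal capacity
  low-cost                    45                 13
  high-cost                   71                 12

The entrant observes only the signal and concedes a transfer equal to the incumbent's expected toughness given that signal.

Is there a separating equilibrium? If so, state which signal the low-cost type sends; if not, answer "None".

Try low-cost → excess capacity, high-cost → normal capacity:
  If types separate, excess capacity earns payment 106 and normal capacity earns 20.
  Low-cost: excess capacity gives 106 − 45 = 61; normal capacity gives 20 − 13 = 7. No deviation. ✓
  High-cost: normal capacity gives 20 − 12 = 8; excess capacity gives 106 − 71 = 35. Would deviate. ✗
Try low-cost → normal capacity, high-cost → excess capacity:
  If types separate, normal capacity earns payment 106 and excess capacity earns 20.
  Low-cost: normal capacity gives 106 − 13 = 93; excess capacity gives 20 − 45 = -25. No deviation. ✓
  High-cost: excess capacity gives 20 − 71 = -51; normal capacity gives 106 − 12 = 94. Would deviate. ✗
Neither assignment is incentive-compatible.

None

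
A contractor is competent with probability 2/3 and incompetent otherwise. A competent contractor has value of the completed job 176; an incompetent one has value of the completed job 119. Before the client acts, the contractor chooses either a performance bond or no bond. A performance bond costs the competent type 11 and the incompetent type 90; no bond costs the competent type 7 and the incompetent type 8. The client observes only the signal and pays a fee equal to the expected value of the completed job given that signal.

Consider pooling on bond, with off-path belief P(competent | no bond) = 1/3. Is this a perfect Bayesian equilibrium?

At the pooled signal (bond) the client holds the prior 2/3 and pays 2/3·176 + 1/3·119 = 157. Off-path (no bond) belief 1/3 gives 1/3·176 + 2/3·119 = 138.
Competent: bond gives 157 − 11 = 146; no bond gives 138 − 7 = 131. Stays. ✓
Incompetent: bond gives 157 − 90 = 67; no bond gives 138 − 8 = 130. Deviates. ✗

No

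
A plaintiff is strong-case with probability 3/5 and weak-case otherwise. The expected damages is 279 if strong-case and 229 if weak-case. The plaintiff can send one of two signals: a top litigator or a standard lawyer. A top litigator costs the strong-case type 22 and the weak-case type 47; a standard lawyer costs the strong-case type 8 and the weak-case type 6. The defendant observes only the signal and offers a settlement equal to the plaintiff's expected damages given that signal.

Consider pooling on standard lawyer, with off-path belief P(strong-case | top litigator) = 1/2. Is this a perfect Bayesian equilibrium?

Yes

At the pooled signal (standard lawyer) the defendant holds the prior 3/5 and pays 3/5·279 + 2/5·229 = 259. Off-path (top litigator) belief 1/2 gives 1/2·279 + 1/2·229 = 254.
Strong-case: standard lawyer gives 259 − 8 = 251; top litigator gives 254 − 22 = 232. Stays. ✓
Weak-case: standard lawyer gives 259 − 6 = 253; top litigator gives 254 − 47 = 207. Stays. ✓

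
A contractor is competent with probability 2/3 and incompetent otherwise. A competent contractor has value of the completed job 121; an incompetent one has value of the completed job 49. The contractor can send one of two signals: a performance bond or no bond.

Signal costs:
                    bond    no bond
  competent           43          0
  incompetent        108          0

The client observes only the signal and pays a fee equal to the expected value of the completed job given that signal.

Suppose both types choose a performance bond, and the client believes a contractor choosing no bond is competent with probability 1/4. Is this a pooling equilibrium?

No

On the equilibrium path (bond) the client holds the prior 2/3 and pays 2/3·121 + 1/3·49 = 97. Off-path (no bond) belief 1/4 gives 1/4·121 + 3/4·49 = 67.
Competent: bond gives 97 − 43 = 54; no bond gives 67 − 0 = 67. Deviates. ✗
Incompetent: bond gives 97 − 108 = -11; no bond gives 67 − 0 = 67. Deviates. ✗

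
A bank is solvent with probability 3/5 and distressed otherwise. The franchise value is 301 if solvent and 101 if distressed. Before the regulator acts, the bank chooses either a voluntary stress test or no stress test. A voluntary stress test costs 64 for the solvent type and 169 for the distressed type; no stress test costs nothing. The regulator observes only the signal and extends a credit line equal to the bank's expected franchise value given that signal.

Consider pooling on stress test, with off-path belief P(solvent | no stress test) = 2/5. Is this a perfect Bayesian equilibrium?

No

On the equilibrium path (stress test) the regulator holds the prior 3/5 and pays 3/5·301 + 2/5·101 = 221. Off-path (no stress test) belief 2/5 gives 2/5·301 + 3/5·101 = 181.
Solvent: stress test gives 221 − 64 = 157; no stress test gives 181 − 0 = 181. Deviates. ✗
Distressed: stress test gives 221 − 169 = 52; no stress test gives 181 − 0 = 181. Deviates. ✗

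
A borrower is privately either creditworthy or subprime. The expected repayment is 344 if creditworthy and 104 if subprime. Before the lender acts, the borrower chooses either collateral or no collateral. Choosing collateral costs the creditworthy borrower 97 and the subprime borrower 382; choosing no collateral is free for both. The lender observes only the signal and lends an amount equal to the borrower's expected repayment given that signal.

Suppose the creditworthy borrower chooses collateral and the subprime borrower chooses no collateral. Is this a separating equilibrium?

Yes

If types separate, collateral earns payment 344 and no collateral earns 104.
Creditworthy: collateral gives 344 − 97 = 247; no collateral gives 104 − 0 = 104. No deviation. ✓
Subprime: no collateral gives 104 − 0 = 104; collateral gives 344 − 382 = -38. No deviation. ✓
Neither type gains from mimicking the other.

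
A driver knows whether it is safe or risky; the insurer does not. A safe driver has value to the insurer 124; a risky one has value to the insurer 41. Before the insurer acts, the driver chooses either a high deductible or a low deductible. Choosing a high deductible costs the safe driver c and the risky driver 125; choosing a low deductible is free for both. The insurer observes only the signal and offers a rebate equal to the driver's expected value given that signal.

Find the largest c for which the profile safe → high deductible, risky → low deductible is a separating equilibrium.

Under separation: high deductible → safe (pays 124); low deductible → risky (pays 41).
Risky: 41 − 0 = 41 ≥ 124 − 125 = -1. Holds regardless of c. ✓
Safe: 124 − c ≥ 41 − 0, so c ≤ 124 − 41 = 83.

83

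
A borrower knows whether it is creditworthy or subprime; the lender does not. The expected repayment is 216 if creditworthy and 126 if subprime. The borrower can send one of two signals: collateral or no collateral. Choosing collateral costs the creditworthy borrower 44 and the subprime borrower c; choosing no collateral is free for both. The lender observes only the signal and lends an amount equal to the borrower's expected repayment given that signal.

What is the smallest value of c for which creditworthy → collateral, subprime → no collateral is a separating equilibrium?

90

Under separation: collateral → creditworthy (pays 216); no collateral → subprime (pays 126).
Creditworthy: 216 − 44 = 172 ≥ 126 − 0 = 126. Holds regardless of c. ✓
Subprime: 126 − 0 ≥ 216 − c, so c ≥ 216 − 126 = 90.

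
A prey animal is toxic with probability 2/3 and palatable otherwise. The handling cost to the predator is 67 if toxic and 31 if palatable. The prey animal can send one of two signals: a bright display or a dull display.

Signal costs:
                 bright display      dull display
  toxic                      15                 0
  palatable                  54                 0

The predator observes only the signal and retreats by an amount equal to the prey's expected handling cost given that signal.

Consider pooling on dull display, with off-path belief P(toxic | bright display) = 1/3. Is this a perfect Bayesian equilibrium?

Yes

At the pooled signal (dull display) the predator holds the prior 2/3 and pays 2/3·67 + 1/3·31 = 55. Off-path (bright display) belief 1/3 gives 1/3·67 + 2/3·31 = 43.
Toxic: dull display gives 55 − 0 = 55; bright display gives 43 − 15 = 28. Stays. ✓
Palatable: dull display gives 55 − 0 = 55; bright display gives 43 − 54 = -11. Stays. ✓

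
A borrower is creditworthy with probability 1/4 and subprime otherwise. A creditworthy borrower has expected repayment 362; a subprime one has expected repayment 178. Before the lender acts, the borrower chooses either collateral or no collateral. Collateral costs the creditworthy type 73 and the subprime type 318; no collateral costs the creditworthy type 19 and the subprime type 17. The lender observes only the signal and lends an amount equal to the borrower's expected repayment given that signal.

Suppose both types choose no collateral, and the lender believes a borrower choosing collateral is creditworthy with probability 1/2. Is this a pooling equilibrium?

Yes

At the pooled signal (no collateral) the lender holds the prior 1/4 and pays 1/4·362 + 3/4·178 = 224. Off-path (collateral) belief 1/2 gives 1/2·362 + 1/2·178 = 270.
Creditworthy: no collateral gives 224 − 19 = 205; collateral gives 270 − 73 = 197. Stays. ✓
Subprime: no collateral gives 224 − 17 = 207; collateral gives 270 − 318 = -48. Stays. ✓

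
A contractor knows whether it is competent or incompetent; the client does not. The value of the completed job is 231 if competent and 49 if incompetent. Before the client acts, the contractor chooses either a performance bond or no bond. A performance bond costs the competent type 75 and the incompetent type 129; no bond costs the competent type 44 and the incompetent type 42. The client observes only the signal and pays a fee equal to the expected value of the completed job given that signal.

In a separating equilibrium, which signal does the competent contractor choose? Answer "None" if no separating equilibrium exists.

Try competent → bond, incompetent → no bond:
  If types separate, bond earns payment 231 and no bond earns 49.
  Competent: bond gives 231 − 75 = 156; no bond gives 49 − 44 = 5. No deviation. ✓
  Incompetent: no bond gives 49 − 42 = 7; bond gives 231 − 129 = 102. Would deviate. ✗
Try competent → no bond, incompetent → bond:
  If types separate, no bond earns payment 231 and bond earns 49.
  Competent: no bond gives 231 − 44 = 187; bond gives 49 − 75 = -26. No deviation. ✓
  Incompetent: bond gives 49 − 129 = -80; no bond gives 231 − 42 = 189. Would deviate. ✗
Neither assignment is incentive-compatible.

None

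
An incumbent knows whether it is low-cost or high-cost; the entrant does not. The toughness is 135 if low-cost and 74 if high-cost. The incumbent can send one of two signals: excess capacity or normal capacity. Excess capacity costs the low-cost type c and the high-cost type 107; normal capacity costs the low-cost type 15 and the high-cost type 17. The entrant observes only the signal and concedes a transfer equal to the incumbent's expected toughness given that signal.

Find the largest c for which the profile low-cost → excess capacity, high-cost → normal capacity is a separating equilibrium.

76

Under separation: excess capacity → low-cost (pays 135); normal capacity → high-cost (pays 74).
High-cost: 74 − 17 = 57 ≥ 135 − 107 = 28. Holds regardless of c. ✓
Low-cost: 135 − c ≥ 74 − 15, so c ≤ 135 − 59 = 76.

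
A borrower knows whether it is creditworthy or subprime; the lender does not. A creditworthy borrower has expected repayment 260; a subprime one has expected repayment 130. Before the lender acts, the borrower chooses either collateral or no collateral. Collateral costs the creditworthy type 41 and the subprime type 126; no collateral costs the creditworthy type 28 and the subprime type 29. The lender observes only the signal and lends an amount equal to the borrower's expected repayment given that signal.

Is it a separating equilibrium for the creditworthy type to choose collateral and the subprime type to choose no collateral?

No

Under separation the lender infers type exactly: collateral → creditworthy (pays 260), no collateral → subprime (pays 130).
Creditworthy: collateral gives 260 − 41 = 219; no collateral gives 130 − 28 = 102. No deviation. ✓
Subprime: no collateral gives 130 − 29 = 101; collateral gives 260 − 126 = 134. Would deviate. ✗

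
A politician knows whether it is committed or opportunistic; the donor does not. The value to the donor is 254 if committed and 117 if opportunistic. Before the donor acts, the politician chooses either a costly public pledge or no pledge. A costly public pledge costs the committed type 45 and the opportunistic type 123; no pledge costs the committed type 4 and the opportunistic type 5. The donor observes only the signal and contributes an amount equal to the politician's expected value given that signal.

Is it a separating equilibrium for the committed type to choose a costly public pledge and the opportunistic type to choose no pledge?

No

Under separation the donor infers type exactly: pledge → committed (pays 254), no pledge → opportunistic (pays 117).
Committed: pledge gives 254 − 45 = 209; no pledge gives 117 − 4 = 113. No deviation. ✓
Opportunistic: no pledge gives 117 − 5 = 112; pledge gives 254 − 123 = 131. Would deviate. ✗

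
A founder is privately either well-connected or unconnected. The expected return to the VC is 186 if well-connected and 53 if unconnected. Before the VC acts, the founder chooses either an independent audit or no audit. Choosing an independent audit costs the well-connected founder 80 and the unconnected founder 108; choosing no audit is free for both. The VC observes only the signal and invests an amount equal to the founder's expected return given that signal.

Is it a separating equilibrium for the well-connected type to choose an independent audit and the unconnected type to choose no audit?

If types separate, audit earns payment 186 and no audit earns 53.
Well-connected: audit gives 186 − 80 = 106; no audit gives 53 − 0 = 53. No deviation. ✓
Unconnected: no audit gives 53 − 0 = 53; audit gives 186 − 108 = 78. Would deviate. ✗

No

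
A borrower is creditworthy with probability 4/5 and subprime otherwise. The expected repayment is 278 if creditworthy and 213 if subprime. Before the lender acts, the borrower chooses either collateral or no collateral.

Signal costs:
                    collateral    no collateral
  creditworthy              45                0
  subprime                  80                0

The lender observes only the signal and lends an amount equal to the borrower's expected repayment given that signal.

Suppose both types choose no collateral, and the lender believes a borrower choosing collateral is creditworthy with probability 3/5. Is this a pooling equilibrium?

At the pooled signal (no collateral) the lender holds the prior 4/5 and pays 4/5·278 + 1/5·213 = 265. Off-path (collateral) belief 3/5 gives 3/5·278 + 2/5·213 = 252.
Creditworthy: no collateral gives 265 − 0 = 265; collateral gives 252 − 45 = 207. Stays. ✓
Subprime: no collateral gives 265 − 0 = 265; collateral gives 252 − 80 = 172. Stays. ✓

Yes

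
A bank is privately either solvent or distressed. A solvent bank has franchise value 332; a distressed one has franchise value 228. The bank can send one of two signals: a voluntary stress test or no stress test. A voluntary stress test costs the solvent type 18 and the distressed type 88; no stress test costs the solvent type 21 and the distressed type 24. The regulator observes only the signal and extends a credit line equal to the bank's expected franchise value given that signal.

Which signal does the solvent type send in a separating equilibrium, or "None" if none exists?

Try solvent → stress test, distressed → no stress test:
  If types separate, stress test earns payment 332 and no stress test earns 228.
  Solvent: stress test gives 332 − 18 = 314; no stress test gives 228 − 21 = 207. No deviation. ✓
  Distressed: no stress test gives 228 − 24 = 204; stress test gives 332 − 88 = 244. Would deviate. ✗
Try solvent → no stress test, distressed → stress test:
  If types separate, no stress test earns payment 332 and stress test earns 228.
  Solvent: no stress test gives 332 − 21 = 311; stress test gives 228 − 18 = 210. No deviation. ✓
  Distressed: stress test gives 228 − 88 = 140; no stress test gives 332 − 24 = 308. Would deviate. ✗
Neither assignment is incentive-compatible.

None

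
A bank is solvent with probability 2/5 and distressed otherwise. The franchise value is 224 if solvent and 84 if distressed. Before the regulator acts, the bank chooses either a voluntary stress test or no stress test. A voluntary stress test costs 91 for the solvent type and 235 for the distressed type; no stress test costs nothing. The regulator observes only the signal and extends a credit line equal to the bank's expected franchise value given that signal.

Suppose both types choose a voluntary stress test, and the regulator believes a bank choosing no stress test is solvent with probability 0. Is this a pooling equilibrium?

At the pooled signal (stress test) the regulator holds the prior 2/5 and pays 2/5·224 + 3/5·84 = 140. Off-path (no stress test) belief 0 gives 0·224 + 1·84 = 84.
Solvent: stress test gives 140 − 91 = 49; no stress test gives 84 − 0 = 84. Deviates. ✗
Distressed: stress test gives 140 − 235 = -95; no stress test gives 84 − 0 = 84. Deviates. ✗

No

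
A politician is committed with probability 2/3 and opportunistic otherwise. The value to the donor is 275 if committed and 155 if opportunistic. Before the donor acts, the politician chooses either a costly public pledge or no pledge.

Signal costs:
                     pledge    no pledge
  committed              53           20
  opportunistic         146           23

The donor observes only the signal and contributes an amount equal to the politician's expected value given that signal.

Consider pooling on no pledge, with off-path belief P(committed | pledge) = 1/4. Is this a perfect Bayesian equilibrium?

At the pooled signal (no pledge) the donor holds the prior 2/3 and pays 2/3·275 + 1/3·155 = 235. Off-path (pledge) belief 1/4 gives 1/4·275 + 3/4·155 = 185.
Committed: no pledge gives 235 − 20 = 215; pledge gives 185 − 53 = 132. Stays. ✓
Opportunistic: no pledge gives 235 − 23 = 212; pledge gives 185 − 146 = 39. Stays. ✓

Yes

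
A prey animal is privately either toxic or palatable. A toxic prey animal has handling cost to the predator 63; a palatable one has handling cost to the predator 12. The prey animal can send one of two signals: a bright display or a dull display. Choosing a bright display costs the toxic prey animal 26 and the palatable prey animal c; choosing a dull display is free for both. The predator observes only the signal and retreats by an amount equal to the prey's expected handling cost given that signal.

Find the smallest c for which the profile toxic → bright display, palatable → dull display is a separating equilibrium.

51

Under separation: bright display → toxic (pays 63); dull display → palatable (pays 12).
Toxic: 63 − 26 = 37 ≥ 12 − 0 = 12. Holds regardless of c. ✓
Palatable: 12 − 0 ≥ 63 − c, so c ≥ 63 − 12 = 51.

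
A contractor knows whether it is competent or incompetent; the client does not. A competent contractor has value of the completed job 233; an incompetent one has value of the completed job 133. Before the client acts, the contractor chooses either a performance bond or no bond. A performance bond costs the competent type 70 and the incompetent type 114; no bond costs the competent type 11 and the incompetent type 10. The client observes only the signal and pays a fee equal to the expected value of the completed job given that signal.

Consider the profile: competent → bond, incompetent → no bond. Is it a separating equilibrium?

Under separation the client infers type exactly: bond → competent (pays 233), no bond → incompetent (pays 133).
Competent: bond gives 233 − 70 = 163; no bond gives 133 − 11 = 122. No deviation. ✓
Incompetent: no bond gives 133 − 10 = 123; bond gives 233 − 114 = 119. No deviation. ✓
Neither type gains from mimicking the other.

Yes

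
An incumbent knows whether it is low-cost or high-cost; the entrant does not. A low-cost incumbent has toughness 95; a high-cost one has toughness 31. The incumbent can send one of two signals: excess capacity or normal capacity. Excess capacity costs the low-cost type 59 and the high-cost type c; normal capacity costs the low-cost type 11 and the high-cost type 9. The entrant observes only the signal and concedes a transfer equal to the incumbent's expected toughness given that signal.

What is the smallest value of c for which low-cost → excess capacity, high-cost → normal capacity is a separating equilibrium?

Under separation: excess capacity → low-cost (pays 95); normal capacity → high-cost (pays 31).
Low-cost: 95 − 59 = 36 ≥ 31 − 11 = 20. Holds regardless of c. ✓
High-cost: 31 − 9 ≥ 95 − c, so c ≥ 95 − 22 = 73.

73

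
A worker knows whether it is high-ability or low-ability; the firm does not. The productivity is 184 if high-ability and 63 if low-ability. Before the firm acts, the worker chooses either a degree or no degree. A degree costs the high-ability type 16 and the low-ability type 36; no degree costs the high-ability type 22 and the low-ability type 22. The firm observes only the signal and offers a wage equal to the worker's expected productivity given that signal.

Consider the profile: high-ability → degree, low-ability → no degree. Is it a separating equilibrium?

Under separation the firm infers type exactly: degree → high-ability (pays 184), no degree → low-ability (pays 63).
High-ability: degree gives 184 − 16 = 168; no degree gives 63 − 22 = 41. No deviation. ✓
Low-ability: no degree gives 63 − 22 = 41; degree gives 184 − 36 = 148. Would deviate. ✗

No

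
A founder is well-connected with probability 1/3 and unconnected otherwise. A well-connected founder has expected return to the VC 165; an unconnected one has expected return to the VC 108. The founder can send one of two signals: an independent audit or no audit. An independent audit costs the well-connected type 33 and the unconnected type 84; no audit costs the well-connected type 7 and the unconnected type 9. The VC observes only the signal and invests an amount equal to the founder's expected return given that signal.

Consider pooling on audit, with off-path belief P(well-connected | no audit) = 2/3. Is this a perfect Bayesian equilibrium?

On the equilibrium path (audit) the VC holds the prior 1/3 and pays 1/3·165 + 2/3·108 = 127. Off-path (no audit) belief 2/3 gives 2/3·165 + 1/3·108 = 146.
Well-connected: audit gives 127 − 33 = 94; no audit gives 146 − 7 = 139. Deviates. ✗
Unconnected: audit gives 127 − 84 = 43; no audit gives 146 − 9 = 137. Deviates. ✗

No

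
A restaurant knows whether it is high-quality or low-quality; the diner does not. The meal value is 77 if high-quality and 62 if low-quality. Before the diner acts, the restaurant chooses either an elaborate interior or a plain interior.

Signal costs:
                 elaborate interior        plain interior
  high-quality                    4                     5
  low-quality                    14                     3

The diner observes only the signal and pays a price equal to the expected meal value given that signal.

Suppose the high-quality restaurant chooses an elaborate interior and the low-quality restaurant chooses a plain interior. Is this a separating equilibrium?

Under separation the diner infers type exactly: elaborate interior → high-quality (pays 77), plain interior → low-quality (pays 62).
High-quality: elaborate interior gives 77 − 4 = 73; plain interior gives 62 − 5 = 57. No deviation. ✓
Low-quality: plain interior gives 62 − 3 = 59; elaborate interior gives 77 − 14 = 63. Would deviate. ✗

No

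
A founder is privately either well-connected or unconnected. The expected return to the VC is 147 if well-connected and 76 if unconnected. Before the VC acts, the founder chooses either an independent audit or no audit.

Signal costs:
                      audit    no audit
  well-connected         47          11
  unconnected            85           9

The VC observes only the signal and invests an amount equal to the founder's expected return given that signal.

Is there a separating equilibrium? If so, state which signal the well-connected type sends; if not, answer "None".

audit

Try well-connected → audit, unconnected → no audit:
  If types separate, audit earns payment 147 and no audit earns 76.
  Well-connected: audit gives 147 − 47 = 100; no audit gives 76 − 11 = 65. No deviation. ✓
  Unconnected: no audit gives 76 − 9 = 67; audit gives 147 − 85 = 62. No deviation. ✓
Both hold — the well-connected type sends audit.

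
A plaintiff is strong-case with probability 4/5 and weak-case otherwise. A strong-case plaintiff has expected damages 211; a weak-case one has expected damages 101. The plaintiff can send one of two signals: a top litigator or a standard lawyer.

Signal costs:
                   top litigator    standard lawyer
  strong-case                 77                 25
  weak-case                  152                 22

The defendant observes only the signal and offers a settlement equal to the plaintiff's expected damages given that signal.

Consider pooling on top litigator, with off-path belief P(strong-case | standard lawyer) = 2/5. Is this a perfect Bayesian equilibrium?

No

At the pooled signal (top litigator) the defendant holds the prior 4/5 and pays 4/5·211 + 1/5·101 = 189. Off-path (standard lawyer) belief 2/5 gives 2/5·211 + 3/5·101 = 145.
Strong-case: top litigator gives 189 − 77 = 112; standard lawyer gives 145 − 25 = 120. Deviates. ✗
Weak-case: top litigator gives 189 − 152 = 37; standard lawyer gives 145 − 22 = 123. Deviates. ✗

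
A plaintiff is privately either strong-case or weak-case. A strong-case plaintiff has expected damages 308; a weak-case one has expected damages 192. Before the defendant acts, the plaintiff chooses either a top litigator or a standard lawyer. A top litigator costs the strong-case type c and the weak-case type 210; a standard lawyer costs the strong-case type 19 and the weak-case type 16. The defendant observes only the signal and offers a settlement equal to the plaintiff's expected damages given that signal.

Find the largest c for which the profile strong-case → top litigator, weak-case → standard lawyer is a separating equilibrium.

135

Under separation: top litigator → strong-case (pays 308); standard lawyer → weak-case (pays 192).
Weak-case: 192 − 16 = 176 ≥ 308 − 210 = 98. Holds regardless of c. ✓
Strong-case: 308 − c ≥ 192 − 19, so c ≤ 308 − 173 = 135.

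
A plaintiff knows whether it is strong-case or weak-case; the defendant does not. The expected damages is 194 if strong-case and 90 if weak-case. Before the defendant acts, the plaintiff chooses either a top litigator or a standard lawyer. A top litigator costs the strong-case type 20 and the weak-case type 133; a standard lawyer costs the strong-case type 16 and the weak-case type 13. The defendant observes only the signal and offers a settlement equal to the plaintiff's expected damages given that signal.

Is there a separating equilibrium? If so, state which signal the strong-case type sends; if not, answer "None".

Try strong-case → top litigator, weak-case → standard lawyer:
  If types separate, top litigator earns payment 194 and standard lawyer earns 90.
  Strong-case: top litigator gives 194 − 20 = 174; standard lawyer gives 90 − 16 = 74. No deviation. ✓
  Weak-case: standard lawyer gives 90 − 13 = 77; top litigator gives 194 − 133 = 61. No deviation. ✓
Both hold — the strong-case type sends top litigator.

top litigator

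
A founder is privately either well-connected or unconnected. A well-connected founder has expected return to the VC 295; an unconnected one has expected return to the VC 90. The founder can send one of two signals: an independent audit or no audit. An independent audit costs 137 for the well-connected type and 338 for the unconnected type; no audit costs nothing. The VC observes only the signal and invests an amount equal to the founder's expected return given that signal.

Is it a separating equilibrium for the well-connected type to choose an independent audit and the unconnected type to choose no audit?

Yes

If types separate, audit earns payment 295 and no audit earns 90.
Well-connected: audit gives 295 − 137 = 158; no audit gives 90 − 0 = 90. No deviation. ✓
Unconnected: no audit gives 90 − 0 = 90; audit gives 295 − 338 = -43. No deviation. ✓
Neither type gains from mimicking the other.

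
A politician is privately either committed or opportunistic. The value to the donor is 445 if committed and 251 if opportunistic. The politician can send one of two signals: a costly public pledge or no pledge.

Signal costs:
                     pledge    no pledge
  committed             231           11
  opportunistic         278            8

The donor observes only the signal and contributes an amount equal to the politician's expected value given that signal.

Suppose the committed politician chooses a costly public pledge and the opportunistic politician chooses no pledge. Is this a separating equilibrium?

Under separation the donor infers type exactly: pledge → committed (pays 445), no pledge → opportunistic (pays 251).
Committed: pledge gives 445 − 231 = 214; no pledge gives 251 − 11 = 240. Would deviate. ✗
Opportunistic: no pledge gives 251 − 8 = 243; pledge gives 445 − 278 = 167. No deviation. ✓

No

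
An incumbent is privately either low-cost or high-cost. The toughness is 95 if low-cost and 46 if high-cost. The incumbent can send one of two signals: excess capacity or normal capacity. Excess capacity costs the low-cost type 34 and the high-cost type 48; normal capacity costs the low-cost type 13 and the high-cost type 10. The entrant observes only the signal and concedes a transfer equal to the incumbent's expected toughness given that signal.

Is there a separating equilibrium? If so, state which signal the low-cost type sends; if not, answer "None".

Try low-cost → excess capacity, high-cost → normal capacity:
  Under separation the entrant infers type exactly: excess capacity → low-cost (pays 95), normal capacity → high-cost (pays 46).
  Low-cost: excess capacity gives 95 − 34 = 61; normal capacity gives 46 − 13 = 33. No deviation. ✓
  High-cost: normal capacity gives 46 − 10 = 36; excess capacity gives 95 − 48 = 47. Would deviate. ✗
Try low-cost → normal capacity, high-cost → excess capacity:
  Under separation the entrant infers type exactly: normal capacity → low-cost (pays 95), excess capacity → high-cost (pays 46).
  Low-cost: normal capacity gives 95 − 13 = 82; excess capacity gives 46 − 34 = 12. No deviation. ✓
  High-cost: excess capacity gives 46 − 48 = -2; normal capacity gives 95 − 10 = 85. Would deviate. ✗
Neither assignment is incentive-compatible.

None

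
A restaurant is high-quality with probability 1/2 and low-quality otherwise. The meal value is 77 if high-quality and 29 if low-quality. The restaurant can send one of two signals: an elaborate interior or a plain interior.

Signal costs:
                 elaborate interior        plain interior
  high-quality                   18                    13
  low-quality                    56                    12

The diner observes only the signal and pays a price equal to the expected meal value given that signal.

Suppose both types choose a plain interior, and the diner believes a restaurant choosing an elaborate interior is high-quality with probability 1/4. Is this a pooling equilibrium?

Yes

At the pooled signal (plain interior) the diner holds the prior 1/2 and pays 1/2·77 + 1/2·29 = 53. Off-path (elaborate interior) belief 1/4 gives 1/4·77 + 3/4·29 = 41.
High-quality: plain interior gives 53 − 13 = 40; elaborate interior gives 41 − 18 = 23. Stays. ✓
Low-quality: plain interior gives 53 − 12 = 41; elaborate interior gives 41 − 56 = -15. Stays. ✓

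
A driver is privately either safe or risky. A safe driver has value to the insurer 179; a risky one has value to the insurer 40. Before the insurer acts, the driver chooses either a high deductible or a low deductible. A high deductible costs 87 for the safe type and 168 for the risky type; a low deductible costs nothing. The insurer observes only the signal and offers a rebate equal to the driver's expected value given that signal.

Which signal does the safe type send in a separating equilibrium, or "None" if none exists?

Try safe → high deductible, risky → low deductible:
  Under separation the insurer infers type exactly: high deductible → safe (pays 179), low deductible → risky (pays 40).
  Safe: high deductible gives 179 − 87 = 92; low deductible gives 40 − 0 = 40. No deviation. ✓
  Risky: low deductible gives 40 − 0 = 40; high deductible gives 179 − 168 = 11. No deviation. ✓
Both hold — the safe type sends high deductible.

high deductible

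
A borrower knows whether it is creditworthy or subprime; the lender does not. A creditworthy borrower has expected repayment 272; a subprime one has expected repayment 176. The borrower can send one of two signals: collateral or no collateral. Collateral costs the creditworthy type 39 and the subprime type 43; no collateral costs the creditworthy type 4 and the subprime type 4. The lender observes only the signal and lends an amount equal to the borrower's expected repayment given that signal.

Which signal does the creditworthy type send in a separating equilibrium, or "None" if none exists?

Try creditworthy → collateral, subprime → no collateral:
  If types separate, collateral earns payment 272 and no collateral earns 176.
  Creditworthy: collateral gives 272 − 39 = 233; no collateral gives 176 − 4 = 172. No deviation. ✓
  Subprime: no collateral gives 176 − 4 = 172; collateral gives 272 − 43 = 229. Would deviate. ✗
Try creditworthy → no collateral, subprime → collateral:
  If types separate, no collateral earns payment 272 and collateral earns 176.
  Creditworthy: no collateral gives 272 − 4 = 268; collateral gives 176 − 39 = 137. No deviation. ✓
  Subprime: collateral gives 176 − 43 = 133; no collateral gives 272 − 4 = 268. Would deviate. ✗
Neither assignment is incentive-compatible.

None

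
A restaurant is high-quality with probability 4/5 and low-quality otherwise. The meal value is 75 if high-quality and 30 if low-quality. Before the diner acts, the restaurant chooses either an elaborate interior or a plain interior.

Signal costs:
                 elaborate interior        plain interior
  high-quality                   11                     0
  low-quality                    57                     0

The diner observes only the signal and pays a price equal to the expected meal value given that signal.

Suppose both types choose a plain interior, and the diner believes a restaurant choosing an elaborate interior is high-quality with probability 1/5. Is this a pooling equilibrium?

At the pooled signal (plain interior) the diner holds the prior 4/5 and pays 4/5·75 + 1/5·30 = 66. Off-path (elaborate interior) belief 1/5 gives 1/5·75 + 4/5·30 = 39.
High-quality: plain interior gives 66 − 0 = 66; elaborate interior gives 39 − 11 = 28. Stays. ✓
Low-quality: plain interior gives 66 − 0 = 66; elaborate interior gives 39 − 57 = -18. Stays. ✓

Yes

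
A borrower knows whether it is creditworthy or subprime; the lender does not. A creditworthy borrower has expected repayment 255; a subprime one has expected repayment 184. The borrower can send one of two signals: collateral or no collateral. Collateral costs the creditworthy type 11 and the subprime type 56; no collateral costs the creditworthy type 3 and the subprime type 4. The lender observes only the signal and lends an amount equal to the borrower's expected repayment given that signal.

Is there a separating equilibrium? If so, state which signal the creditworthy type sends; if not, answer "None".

None

Try creditworthy → collateral, subprime → no collateral:
  If types separate, collateral earns payment 255 and no collateral earns 184.
  Creditworthy: collateral gives 255 − 11 = 244; no collateral gives 184 − 3 = 181. No deviation. ✓
  Subprime: no collateral gives 184 − 4 = 180; collateral gives 255 − 56 = 199. Would deviate. ✗
Try creditworthy → no collateral, subprime → collateral:
  If types separate, no collateral earns payment 255 and collateral earns 184.
  Creditworthy: no collateral gives 255 − 3 = 252; collateral gives 184 − 11 = 173. No deviation. ✓
  Subprime: collateral gives 184 − 56 = 128; no collateral gives 255 − 4 = 251. Would deviate. ✗
Neither assignment is incentive-compatible.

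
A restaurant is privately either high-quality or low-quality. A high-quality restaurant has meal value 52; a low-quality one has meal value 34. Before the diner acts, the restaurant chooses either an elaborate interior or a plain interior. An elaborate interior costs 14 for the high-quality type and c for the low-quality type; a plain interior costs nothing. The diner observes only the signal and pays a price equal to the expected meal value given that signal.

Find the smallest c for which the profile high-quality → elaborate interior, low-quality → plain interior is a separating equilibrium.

18

Under separation: elaborate interior → high-quality (pays 52); plain interior → low-quality (pays 34).
High-quality: 52 − 14 = 38 ≥ 34 − 0 = 34. Holds regardless of c. ✓
Low-quality: 34 − 0 ≥ 52 − c, so c ≥ 52 − 34 = 18.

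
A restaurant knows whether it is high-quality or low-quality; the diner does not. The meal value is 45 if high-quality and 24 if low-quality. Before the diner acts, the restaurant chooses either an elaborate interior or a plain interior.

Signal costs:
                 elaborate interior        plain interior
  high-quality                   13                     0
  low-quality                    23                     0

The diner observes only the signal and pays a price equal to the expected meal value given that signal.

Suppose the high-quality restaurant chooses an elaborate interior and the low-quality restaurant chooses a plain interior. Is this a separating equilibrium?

Yes

If types separate, elaborate interior earns payment 45 and plain interior earns 24.
High-quality: elaborate interior gives 45 − 13 = 32; plain interior gives 24 − 0 = 24. No deviation. ✓
Low-quality: plain interior gives 24 − 0 = 24; elaborate interior gives 45 − 23 = 22. No deviation. ✓
Both incentive constraints hold.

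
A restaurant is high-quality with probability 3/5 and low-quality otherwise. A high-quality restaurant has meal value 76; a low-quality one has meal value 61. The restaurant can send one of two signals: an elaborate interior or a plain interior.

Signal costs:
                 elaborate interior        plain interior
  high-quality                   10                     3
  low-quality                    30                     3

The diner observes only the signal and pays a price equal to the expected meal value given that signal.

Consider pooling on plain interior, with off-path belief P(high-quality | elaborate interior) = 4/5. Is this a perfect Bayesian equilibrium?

Yes

On the equilibrium path (plain interior) the diner holds the prior 3/5 and pays 3/5·76 + 2/5·61 = 70. Off-path (elaborate interior) belief 4/5 gives 4/5·76 + 1/5·61 = 73.
High-quality: plain interior gives 70 − 3 = 67; elaborate interior gives 73 − 10 = 63. Stays. ✓
Low-quality: plain interior gives 70 − 3 = 67; elaborate interior gives 73 − 30 = 43. Stays. ✓
Beliefs are Bayes-consistent on-path and both types best-respond.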